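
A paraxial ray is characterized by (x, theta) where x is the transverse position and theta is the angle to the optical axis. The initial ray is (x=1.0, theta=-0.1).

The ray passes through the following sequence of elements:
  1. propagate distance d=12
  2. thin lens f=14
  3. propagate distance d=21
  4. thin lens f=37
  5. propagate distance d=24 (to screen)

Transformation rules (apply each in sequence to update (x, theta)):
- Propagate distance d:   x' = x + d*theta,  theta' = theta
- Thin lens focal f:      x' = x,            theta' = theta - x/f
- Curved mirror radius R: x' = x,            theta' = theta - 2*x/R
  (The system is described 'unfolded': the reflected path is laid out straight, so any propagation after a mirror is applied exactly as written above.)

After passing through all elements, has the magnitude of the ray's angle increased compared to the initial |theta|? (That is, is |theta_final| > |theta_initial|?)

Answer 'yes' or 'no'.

Answer: no

Derivation:
Initial: x=1.0000 theta=-0.1000
After 1 (propagate distance d=12): x=-0.2000 theta=-0.1000
After 2 (thin lens f=14): x=-0.2000 theta=-3/35 (≈-0.0857)
After 3 (propagate distance d=21): x=-2.0000 theta=-3/35 (≈-0.0857)
After 4 (thin lens f=37): x=-2.0000 theta=-41/1295 (≈-0.0317)
After 5 (propagate distance d=24 (to screen)): x=-3574/1295 (≈-2.7598) theta=-41/1295 (≈-0.0317)
|theta_initial|=0.1000 |theta_final|=41/1295 (≈0.0317) -> not increased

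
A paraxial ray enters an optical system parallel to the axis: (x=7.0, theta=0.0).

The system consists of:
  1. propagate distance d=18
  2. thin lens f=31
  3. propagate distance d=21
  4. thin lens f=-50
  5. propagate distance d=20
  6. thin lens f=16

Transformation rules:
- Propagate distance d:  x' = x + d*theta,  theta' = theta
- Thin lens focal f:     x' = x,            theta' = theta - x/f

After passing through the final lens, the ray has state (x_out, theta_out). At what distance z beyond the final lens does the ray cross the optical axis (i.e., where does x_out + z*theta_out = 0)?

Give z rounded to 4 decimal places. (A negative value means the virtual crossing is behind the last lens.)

Initial: x=7.0000 theta=0.0000
After 1 (propagate distance d=18): x=7.0000 theta=0.0000
After 2 (thin lens f=31): x=7.0000 theta=-7/31 (≈-0.2258)
After 3 (propagate distance d=21): x=70/31 (≈2.2581) theta=-7/31 (≈-0.2258)
After 4 (thin lens f=-50): x=70/31 (≈2.2581) theta=-28/155 (≈-0.1806)
After 5 (propagate distance d=20): x=-42/31 (≈-1.3548) theta=-28/155 (≈-0.1806)
After 6 (thin lens f=16): x=-42/31 (≈-1.3548) theta=-119/1240 (≈-0.0960)
z_focus = -x_out/theta_out = -(-42/31)/(-119/1240) = -240/17 ≈ -14.1176
Rounded to 4 decimal places: z = -14.1176

Answer: -14.1176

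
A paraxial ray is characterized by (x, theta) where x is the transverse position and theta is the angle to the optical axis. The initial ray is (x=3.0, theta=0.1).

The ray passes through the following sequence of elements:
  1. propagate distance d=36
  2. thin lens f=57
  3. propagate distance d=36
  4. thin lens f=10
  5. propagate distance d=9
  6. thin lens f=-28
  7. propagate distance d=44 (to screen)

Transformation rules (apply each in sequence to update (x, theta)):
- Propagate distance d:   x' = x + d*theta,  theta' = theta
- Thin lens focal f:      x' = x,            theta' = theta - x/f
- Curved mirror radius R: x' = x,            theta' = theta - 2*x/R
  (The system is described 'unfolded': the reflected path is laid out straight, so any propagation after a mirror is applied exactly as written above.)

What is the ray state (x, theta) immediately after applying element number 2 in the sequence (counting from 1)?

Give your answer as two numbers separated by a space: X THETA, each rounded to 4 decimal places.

Initial: x=3.0000 theta=0.1000
After 1 (propagate distance d=36): x=6.6000 theta=0.1000
After 2 (thin lens f=57): x=6.6000 theta=-3/190 (≈-0.0158)
Rounded to 4 decimal places: x = 6.6000, theta = -0.0158

Answer: 6.6000 -0.0158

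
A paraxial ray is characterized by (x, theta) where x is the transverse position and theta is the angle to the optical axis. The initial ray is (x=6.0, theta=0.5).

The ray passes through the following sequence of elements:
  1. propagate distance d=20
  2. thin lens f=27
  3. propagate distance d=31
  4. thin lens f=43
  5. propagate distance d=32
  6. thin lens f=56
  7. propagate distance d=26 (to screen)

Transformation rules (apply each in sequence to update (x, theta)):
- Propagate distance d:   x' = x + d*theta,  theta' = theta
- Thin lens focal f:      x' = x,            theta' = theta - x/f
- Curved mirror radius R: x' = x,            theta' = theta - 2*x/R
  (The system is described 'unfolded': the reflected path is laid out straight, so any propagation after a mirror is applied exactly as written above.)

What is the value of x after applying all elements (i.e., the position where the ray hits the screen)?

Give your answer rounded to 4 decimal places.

Answer: -10.1342

Derivation:
Initial: x=6.0000 theta=0.5000
After 1 (propagate distance d=20): x=16.0000 theta=0.5000
After 2 (thin lens f=27): x=16.0000 theta=-5/54 (≈-0.0926)
After 3 (propagate distance d=31): x=709/54 (≈13.1296) theta=-5/54 (≈-0.0926)
After 4 (thin lens f=43): x=709/54 (≈13.1296) theta=-154/387 (≈-0.3979)
After 5 (propagate distance d=32): x=919/2322 (≈0.3958) theta=-154/387 (≈-0.3979)
After 6 (thin lens f=56): x=919/2322 (≈0.3958) theta=-52663/130032 (≈-0.4050)
After 7 (propagate distance d=26 (to screen)): x=-219629/21672 (≈-10.1342) theta=-52663/130032 (≈-0.4050)
Rounded to 4 decimal places: x = -10.1342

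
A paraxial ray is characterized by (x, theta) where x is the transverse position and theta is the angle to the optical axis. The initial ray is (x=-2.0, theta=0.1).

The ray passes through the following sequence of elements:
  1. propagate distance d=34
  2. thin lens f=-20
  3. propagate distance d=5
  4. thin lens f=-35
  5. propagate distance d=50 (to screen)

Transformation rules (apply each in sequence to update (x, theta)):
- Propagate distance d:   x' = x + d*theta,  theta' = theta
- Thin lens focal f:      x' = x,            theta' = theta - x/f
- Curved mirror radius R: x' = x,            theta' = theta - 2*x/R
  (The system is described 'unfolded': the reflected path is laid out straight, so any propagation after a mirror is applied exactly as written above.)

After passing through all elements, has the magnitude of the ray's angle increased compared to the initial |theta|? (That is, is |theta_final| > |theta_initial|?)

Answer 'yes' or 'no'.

Answer: yes

Derivation:
Initial: x=-2.0000 theta=0.1000
After 1 (propagate distance d=34): x=1.4000 theta=0.1000
After 2 (thin lens f=-20): x=1.4000 theta=0.1700
After 3 (propagate distance d=5): x=2.2500 theta=0.1700
After 4 (thin lens f=-35): x=2.2500 theta=41/175 (≈0.2343)
After 5 (propagate distance d=50 (to screen)): x=391/28 (≈13.9643) theta=41/175 (≈0.2343)
|theta_initial|=0.1000 |theta_final|=41/175 (≈0.2343) -> increased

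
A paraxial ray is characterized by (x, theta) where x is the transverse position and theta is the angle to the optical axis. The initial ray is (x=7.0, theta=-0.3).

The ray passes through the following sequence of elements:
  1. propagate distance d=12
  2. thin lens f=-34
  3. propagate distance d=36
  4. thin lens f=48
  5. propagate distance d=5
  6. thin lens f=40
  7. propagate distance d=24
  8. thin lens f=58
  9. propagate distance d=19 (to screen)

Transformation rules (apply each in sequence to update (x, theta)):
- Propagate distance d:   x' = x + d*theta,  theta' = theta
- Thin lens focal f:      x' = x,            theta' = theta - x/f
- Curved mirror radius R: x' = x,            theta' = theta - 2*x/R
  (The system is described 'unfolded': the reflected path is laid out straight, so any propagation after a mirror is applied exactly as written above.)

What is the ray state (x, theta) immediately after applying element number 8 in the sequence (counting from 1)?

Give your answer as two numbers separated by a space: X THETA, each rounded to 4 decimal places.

Answer: -4.6617 0.0696

Derivation:
Initial: x=7.0000 theta=-0.3000
After 1 (propagate distance d=12): x=3.4000 theta=-0.3000
After 2 (thin lens f=-34): x=3.4000 theta=-0.2000
After 3 (propagate distance d=36): x=-3.8000 theta=-0.2000
After 4 (thin lens f=48): x=-3.8000 theta=-29/240 (≈-0.1208)
After 5 (propagate distance d=5): x=-1057/240 (≈-4.4042) theta=-29/240 (≈-0.1208)
After 6 (thin lens f=40): x=-1057/240 (≈-4.4042) theta=-103/9600 (≈-0.0107)
After 7 (propagate distance d=24): x=-2797/600 (≈-4.6617) theta=-103/9600 (≈-0.0107)
After 8 (thin lens f=58): x=-2797/600 (≈-4.6617) theta=6463/92800 (≈0.0696)
Rounded to 4 decimal places: x = -4.6617, theta = 0.0696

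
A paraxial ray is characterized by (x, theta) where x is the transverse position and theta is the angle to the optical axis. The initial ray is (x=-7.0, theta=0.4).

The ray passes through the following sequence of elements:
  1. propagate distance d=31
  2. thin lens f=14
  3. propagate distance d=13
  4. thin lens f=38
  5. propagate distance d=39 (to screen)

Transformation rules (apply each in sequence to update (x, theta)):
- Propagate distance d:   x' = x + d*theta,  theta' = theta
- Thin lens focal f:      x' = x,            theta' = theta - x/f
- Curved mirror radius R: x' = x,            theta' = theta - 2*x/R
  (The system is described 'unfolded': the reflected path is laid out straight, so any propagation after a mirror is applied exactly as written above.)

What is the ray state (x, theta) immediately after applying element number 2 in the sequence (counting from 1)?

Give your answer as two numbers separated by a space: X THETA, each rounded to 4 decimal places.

Answer: 5.4000 0.0143

Derivation:
Initial: x=-7.0000 theta=0.4000
After 1 (propagate distance d=31): x=5.4000 theta=0.4000
After 2 (thin lens f=14): x=5.4000 theta=1/70 (≈0.0143)
Rounded to 4 decimal places: x = 5.4000, theta = 0.0143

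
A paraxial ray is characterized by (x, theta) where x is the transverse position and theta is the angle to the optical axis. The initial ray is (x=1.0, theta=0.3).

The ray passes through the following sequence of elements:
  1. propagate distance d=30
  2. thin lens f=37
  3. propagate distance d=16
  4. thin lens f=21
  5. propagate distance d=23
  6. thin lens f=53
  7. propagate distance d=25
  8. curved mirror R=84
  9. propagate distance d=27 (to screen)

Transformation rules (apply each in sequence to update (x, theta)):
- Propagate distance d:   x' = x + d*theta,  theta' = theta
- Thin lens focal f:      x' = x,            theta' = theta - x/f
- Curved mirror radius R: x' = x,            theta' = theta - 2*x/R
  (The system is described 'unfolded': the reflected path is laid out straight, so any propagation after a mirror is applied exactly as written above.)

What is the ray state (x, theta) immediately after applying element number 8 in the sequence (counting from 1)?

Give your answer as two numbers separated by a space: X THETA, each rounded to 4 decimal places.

Answer: -11.8936 -0.1800

Derivation:
Initial: x=1.0000 theta=0.3000
After 1 (propagate distance d=30): x=10.0000 theta=0.3000
After 2 (thin lens f=37): x=10.0000 theta=11/370 (≈0.0297)
After 3 (propagate distance d=16): x=1938/185 (≈10.4757) theta=11/370 (≈0.0297)
After 4 (thin lens f=21): x=1938/185 (≈10.4757) theta=-243/518 (≈-0.4691)
After 5 (propagate distance d=23): x=-813/2590 (≈-0.3139) theta=-243/518 (≈-0.4691)
After 6 (thin lens f=53): x=-813/2590 (≈-0.3139) theta=-31791/68635 (≈-0.4632)
After 7 (propagate distance d=25): x=-1632639/137270 (≈-11.8936) theta=-31791/68635 (≈-0.4632)
After 8 (curved mirror R=84): x=-1632639/137270 (≈-11.8936) theta=-69187/384356 (≈-0.1800)
Rounded to 4 decimal places: x = -11.8936, theta = -0.1800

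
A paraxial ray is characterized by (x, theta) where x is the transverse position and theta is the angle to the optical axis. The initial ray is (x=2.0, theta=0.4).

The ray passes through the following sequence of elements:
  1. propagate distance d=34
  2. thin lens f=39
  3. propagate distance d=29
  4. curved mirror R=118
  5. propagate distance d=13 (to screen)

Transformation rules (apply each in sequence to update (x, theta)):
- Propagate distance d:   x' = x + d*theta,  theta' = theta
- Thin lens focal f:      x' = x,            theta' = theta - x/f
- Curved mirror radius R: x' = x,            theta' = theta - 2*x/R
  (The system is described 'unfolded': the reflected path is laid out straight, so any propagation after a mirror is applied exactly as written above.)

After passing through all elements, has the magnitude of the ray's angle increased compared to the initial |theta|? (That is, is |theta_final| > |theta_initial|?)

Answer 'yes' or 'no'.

Answer: no

Derivation:
Initial: x=2.0000 theta=0.4000
After 1 (propagate distance d=34): x=15.6000 theta=0.4000
After 2 (thin lens f=39): x=15.6000 theta=0.0000
After 3 (propagate distance d=29): x=15.6000 theta=0.0000
After 4 (curved mirror R=118): x=15.6000 theta=-78/295 (≈-0.2644)
After 5 (propagate distance d=13 (to screen)): x=3588/295 (≈12.1627) theta=-78/295 (≈-0.2644)
|theta_initial|=0.4000 |theta_final|=78/295 (≈0.2644) -> not increased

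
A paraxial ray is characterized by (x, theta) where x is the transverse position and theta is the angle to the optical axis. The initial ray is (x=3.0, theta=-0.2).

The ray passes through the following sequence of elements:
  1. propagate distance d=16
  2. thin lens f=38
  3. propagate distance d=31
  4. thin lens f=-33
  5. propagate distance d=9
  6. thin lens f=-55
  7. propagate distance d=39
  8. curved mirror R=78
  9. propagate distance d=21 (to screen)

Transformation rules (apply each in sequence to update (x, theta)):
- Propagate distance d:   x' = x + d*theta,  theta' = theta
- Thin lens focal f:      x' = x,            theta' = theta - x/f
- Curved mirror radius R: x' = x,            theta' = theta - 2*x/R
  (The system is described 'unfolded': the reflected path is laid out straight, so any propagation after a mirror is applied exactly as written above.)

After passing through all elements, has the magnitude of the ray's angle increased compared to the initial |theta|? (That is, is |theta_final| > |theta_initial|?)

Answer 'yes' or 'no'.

Initial: x=3.0000 theta=-0.2000
After 1 (propagate distance d=16): x=-0.2000 theta=-0.2000
After 2 (thin lens f=38): x=-0.2000 theta=-37/190 (≈-0.1947)
After 3 (propagate distance d=31): x=-237/38 (≈-6.2368) theta=-37/190 (≈-0.1947)
After 4 (thin lens f=-33): x=-237/38 (≈-6.2368) theta=-401/1045 (≈-0.3837)
After 5 (propagate distance d=9): x=-20253/2090 (≈-9.6904) theta=-401/1045 (≈-0.3837)
After 6 (thin lens f=-55): x=-20253/2090 (≈-9.6904) theta=-64363/114950 (≈-0.5599)
After 7 (propagate distance d=39): x=-1812036/57475 (≈-31.5274) theta=-64363/114950 (≈-0.5599)
After 8 (curved mirror R=78): x=-1812036/57475 (≈-31.5274) theta=6751/27170 (≈0.2485)
After 9 (propagate distance d=21 (to screen)): x=-39315531/1494350 (≈-26.3095) theta=6751/27170 (≈0.2485)
|theta_initial|=0.2000 |theta_final|=6751/27170 (≈0.2485) -> increased

Answer: yes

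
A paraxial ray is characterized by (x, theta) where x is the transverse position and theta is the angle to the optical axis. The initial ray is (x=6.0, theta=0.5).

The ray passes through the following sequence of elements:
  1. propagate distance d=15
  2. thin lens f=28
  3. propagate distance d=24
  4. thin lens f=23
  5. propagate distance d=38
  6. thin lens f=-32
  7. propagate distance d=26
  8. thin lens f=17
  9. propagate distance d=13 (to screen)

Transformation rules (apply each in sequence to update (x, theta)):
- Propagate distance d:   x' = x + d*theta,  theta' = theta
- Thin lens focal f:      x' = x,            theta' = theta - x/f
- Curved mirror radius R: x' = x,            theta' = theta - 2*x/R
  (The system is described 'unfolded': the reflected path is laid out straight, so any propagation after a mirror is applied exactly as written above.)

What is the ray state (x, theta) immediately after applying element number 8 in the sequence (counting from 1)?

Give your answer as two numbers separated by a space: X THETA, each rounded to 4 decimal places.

Initial: x=6.0000 theta=0.5000
After 1 (propagate distance d=15): x=13.5000 theta=0.5000
After 2 (thin lens f=28): x=13.5000 theta=1/56 (≈0.0179)
After 3 (propagate distance d=24): x=195/14 (≈13.9286) theta=1/56 (≈0.0179)
After 4 (thin lens f=23): x=195/14 (≈13.9286) theta=-757/1288 (≈-0.5877)
After 5 (propagate distance d=38): x=-5413/644 (≈-8.4053) theta=-757/1288 (≈-0.5877)
After 6 (thin lens f=-32): x=-5413/644 (≈-8.4053) theta=-17525/20608 (≈-0.8504)
After 7 (propagate distance d=26): x=-1953/64 (≈-30.5156) theta=-17525/20608 (≈-0.8504)
After 8 (thin lens f=17): x=-1953/64 (≈-30.5156) theta=330941/350336 (≈0.9446)
Rounded to 4 decimal places: x = -30.5156, theta = 0.9446

Answer: -30.5156 0.9446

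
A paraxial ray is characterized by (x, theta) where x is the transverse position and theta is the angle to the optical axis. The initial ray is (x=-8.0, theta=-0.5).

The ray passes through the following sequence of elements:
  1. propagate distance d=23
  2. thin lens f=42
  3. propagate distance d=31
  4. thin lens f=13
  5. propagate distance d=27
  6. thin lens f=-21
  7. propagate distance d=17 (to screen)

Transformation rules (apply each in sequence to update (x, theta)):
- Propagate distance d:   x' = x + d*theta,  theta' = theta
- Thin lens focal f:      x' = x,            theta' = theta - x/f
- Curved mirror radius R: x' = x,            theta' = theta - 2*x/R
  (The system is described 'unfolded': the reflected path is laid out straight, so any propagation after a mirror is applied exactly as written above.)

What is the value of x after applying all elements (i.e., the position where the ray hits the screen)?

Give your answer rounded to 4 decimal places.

Answer: 64.7533

Derivation:
Initial: x=-8.0000 theta=-0.5000
After 1 (propagate distance d=23): x=-19.5000 theta=-0.5000
After 2 (thin lens f=42): x=-19.5000 theta=-1/28 (≈-0.0357)
After 3 (propagate distance d=31): x=-577/28 (≈-20.6071) theta=-1/28 (≈-0.0357)
After 4 (thin lens f=13): x=-577/28 (≈-20.6071) theta=141/91 (≈1.5495)
After 5 (propagate distance d=27): x=7727/364 (≈21.2280) theta=141/91 (≈1.5495)
After 6 (thin lens f=-21): x=7727/364 (≈21.2280) theta=19571/7644 (≈2.5603)
After 7 (propagate distance d=17 (to screen)): x=247487/3822 (≈64.7533) theta=19571/7644 (≈2.5603)
Rounded to 4 decimal places: x = 64.7533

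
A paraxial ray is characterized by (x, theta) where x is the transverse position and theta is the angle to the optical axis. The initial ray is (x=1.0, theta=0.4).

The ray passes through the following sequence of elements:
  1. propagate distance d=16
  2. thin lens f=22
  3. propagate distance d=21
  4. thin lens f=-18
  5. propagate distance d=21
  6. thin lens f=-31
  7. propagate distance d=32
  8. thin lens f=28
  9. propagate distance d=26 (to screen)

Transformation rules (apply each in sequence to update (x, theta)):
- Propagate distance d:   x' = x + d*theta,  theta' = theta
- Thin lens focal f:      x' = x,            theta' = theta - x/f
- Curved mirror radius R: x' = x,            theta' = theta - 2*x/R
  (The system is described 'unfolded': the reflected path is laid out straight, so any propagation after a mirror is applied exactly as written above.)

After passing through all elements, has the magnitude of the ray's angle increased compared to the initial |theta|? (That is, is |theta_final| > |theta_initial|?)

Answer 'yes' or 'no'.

Initial: x=1.0000 theta=0.4000
After 1 (propagate distance d=16): x=7.4000 theta=0.4000
After 2 (thin lens f=22): x=7.4000 theta=7/110 (≈0.0636)
After 3 (propagate distance d=21): x=961/110 (≈8.7364) theta=7/110 (≈0.0636)
After 4 (thin lens f=-18): x=961/110 (≈8.7364) theta=1087/1980 (≈0.5490)
After 5 (propagate distance d=21): x=2675/132 (≈20.2652) theta=1087/1980 (≈0.5490)
After 6 (thin lens f=-31): x=2675/132 (≈20.2652) theta=36911/30690 (≈1.2027)
After 7 (propagate distance d=32): x=3606179/61380 (≈58.7517) theta=36911/30690 (≈1.2027)
After 8 (thin lens f=28): x=3606179/61380 (≈58.7517) theta=-1539163/1718640 (≈-0.8956)
After 9 (propagate distance d=26 (to screen)): x=10159129/286440 (≈35.4669) theta=-1539163/1718640 (≈-0.8956)
|theta_initial|=0.4000 |theta_final|=1539163/1718640 (≈0.8956) -> increased

Answer: yes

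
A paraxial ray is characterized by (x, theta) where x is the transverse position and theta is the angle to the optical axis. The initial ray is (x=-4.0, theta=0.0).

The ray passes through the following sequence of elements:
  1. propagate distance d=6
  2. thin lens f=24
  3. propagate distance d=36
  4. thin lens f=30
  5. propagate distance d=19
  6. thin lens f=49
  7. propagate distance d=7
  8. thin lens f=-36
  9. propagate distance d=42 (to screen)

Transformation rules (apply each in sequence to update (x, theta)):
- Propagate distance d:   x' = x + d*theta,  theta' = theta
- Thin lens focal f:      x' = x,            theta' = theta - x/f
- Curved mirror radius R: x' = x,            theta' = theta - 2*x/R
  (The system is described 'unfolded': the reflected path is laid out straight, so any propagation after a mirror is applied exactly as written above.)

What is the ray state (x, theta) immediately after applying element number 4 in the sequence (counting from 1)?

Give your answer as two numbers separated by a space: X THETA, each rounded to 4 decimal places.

Initial: x=-4.0000 theta=0.0000
After 1 (propagate distance d=6): x=-4.0000 theta=0.0000
After 2 (thin lens f=24): x=-4.0000 theta=1/6 (≈0.1667)
After 3 (propagate distance d=36): x=2.0000 theta=1/6 (≈0.1667)
After 4 (thin lens f=30): x=2.0000 theta=0.1000
Rounded to 4 decimal places: x = 2.0000, theta = 0.1000

Answer: 2.0000 0.1000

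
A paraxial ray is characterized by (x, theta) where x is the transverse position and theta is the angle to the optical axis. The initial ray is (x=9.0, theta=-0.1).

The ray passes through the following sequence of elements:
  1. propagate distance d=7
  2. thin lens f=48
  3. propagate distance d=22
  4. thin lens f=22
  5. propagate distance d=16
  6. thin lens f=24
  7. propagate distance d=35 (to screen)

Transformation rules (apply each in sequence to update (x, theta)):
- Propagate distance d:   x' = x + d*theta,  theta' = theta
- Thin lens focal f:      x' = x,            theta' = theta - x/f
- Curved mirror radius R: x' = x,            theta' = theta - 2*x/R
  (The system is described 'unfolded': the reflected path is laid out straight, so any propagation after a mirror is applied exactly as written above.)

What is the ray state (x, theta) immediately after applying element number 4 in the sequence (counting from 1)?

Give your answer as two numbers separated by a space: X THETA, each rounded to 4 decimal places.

Initial: x=9.0000 theta=-0.1000
After 1 (propagate distance d=7): x=8.3000 theta=-0.1000
After 2 (thin lens f=48): x=8.3000 theta=-131/480 (≈-0.2729)
After 3 (propagate distance d=22): x=551/240 (≈2.2958) theta=-131/480 (≈-0.2729)
After 4 (thin lens f=22): x=551/240 (≈2.2958) theta=-83/220 (≈-0.3773)
Rounded to 4 decimal places: x = 2.2958, theta = -0.3773

Answer: 2.2958 -0.3773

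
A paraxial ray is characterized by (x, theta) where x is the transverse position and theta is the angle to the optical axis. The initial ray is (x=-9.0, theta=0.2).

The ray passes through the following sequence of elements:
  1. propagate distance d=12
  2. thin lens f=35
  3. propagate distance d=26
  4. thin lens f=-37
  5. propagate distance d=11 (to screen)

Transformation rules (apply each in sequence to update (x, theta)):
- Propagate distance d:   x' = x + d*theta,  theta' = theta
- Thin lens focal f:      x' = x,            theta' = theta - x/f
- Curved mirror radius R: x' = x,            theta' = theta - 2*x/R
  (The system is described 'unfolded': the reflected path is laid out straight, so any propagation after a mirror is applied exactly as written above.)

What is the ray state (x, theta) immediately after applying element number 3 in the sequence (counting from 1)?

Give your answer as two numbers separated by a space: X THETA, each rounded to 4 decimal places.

Initial: x=-9.0000 theta=0.2000
After 1 (propagate distance d=12): x=-6.6000 theta=0.2000
After 2 (thin lens f=35): x=-6.6000 theta=68/175 (≈0.3886)
After 3 (propagate distance d=26): x=613/175 (≈3.5029) theta=68/175 (≈0.3886)
Rounded to 4 decimal places: x = 3.5029, theta = 0.3886

Answer: 3.5029 0.3886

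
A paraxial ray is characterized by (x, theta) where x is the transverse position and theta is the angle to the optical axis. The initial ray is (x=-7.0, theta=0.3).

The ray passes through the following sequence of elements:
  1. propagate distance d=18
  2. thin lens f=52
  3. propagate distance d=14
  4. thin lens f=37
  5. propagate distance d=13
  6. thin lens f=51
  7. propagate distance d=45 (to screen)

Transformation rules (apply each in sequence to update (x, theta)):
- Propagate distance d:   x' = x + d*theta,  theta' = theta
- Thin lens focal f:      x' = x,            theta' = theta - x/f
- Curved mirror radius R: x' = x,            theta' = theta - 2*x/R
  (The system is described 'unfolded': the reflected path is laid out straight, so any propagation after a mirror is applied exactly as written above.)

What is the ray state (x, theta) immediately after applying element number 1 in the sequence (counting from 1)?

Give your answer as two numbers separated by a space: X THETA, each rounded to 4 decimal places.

Initial: x=-7.0000 theta=0.3000
After 1 (propagate distance d=18): x=-1.6000 theta=0.3000
Rounded to 4 decimal places: x = -1.6000, theta = 0.3000

Answer: -1.6000 0.3000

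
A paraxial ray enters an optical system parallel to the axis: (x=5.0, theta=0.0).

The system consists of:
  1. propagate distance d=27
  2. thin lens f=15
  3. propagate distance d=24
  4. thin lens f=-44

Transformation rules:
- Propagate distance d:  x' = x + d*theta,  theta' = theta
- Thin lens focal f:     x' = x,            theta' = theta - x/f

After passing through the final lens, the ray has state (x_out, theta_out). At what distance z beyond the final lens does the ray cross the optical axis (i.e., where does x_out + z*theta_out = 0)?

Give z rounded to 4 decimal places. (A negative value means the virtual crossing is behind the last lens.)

Initial: x=5.0000 theta=0.0000
After 1 (propagate distance d=27): x=5.0000 theta=0.0000
After 2 (thin lens f=15): x=5.0000 theta=-1/3 (≈-0.3333)
After 3 (propagate distance d=24): x=-3.0000 theta=-1/3 (≈-0.3333)
After 4 (thin lens f=-44): x=-3.0000 theta=-53/132 (≈-0.4015)
z_focus = -x_out/theta_out = -(-3.0000)/(-53/132) = -396/53 ≈ -7.4717
Rounded to 4 decimal places: z = -7.4717

Answer: -7.4717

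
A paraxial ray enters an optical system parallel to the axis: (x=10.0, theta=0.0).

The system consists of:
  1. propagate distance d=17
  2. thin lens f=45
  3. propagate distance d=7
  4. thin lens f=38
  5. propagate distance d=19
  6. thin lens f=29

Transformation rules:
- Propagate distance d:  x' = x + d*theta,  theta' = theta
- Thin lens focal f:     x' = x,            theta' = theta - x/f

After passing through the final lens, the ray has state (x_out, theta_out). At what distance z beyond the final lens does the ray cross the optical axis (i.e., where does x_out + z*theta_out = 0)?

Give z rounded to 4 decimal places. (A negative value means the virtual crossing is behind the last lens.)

Answer: 0.0000

Derivation:
Initial: x=10.0000 theta=0.0000
After 1 (propagate distance d=17): x=10.0000 theta=0.0000
After 2 (thin lens f=45): x=10.0000 theta=-2/9 (≈-0.2222)
After 3 (propagate distance d=7): x=76/9 (≈8.4444) theta=-2/9 (≈-0.2222)
After 4 (thin lens f=38): x=76/9 (≈8.4444) theta=-4/9 (≈-0.4444)
After 5 (propagate distance d=19): x=0.0000 theta=-4/9 (≈-0.4444)
After 6 (thin lens f=29): x=0.0000 theta=-4/9 (≈-0.4444)
z_focus = -x_out/theta_out = -(0.0000)/(-4/9) = 0.0000
Rounded to 4 decimal places: z = 0.0000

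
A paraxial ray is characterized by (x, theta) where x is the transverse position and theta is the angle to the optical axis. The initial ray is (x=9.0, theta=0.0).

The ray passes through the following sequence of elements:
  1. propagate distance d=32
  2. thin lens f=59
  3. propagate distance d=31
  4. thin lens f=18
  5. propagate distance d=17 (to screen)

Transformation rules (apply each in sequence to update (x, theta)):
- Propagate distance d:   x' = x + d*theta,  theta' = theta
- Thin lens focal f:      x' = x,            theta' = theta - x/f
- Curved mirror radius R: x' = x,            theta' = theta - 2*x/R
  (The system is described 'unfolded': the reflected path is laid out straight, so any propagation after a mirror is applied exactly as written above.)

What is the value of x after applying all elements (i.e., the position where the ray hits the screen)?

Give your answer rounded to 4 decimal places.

Answer: -2.3559

Derivation:
Initial: x=9.0000 theta=0.0000
After 1 (propagate distance d=32): x=9.0000 theta=0.0000
After 2 (thin lens f=59): x=9.0000 theta=-9/59 (≈-0.1525)
After 3 (propagate distance d=31): x=252/59 (≈4.2712) theta=-9/59 (≈-0.1525)
After 4 (thin lens f=18): x=252/59 (≈4.2712) theta=-23/59 (≈-0.3898)
After 5 (propagate distance d=17 (to screen)): x=-139/59 (≈-2.3559) theta=-23/59 (≈-0.3898)
Rounded to 4 decimal places: x = -2.3559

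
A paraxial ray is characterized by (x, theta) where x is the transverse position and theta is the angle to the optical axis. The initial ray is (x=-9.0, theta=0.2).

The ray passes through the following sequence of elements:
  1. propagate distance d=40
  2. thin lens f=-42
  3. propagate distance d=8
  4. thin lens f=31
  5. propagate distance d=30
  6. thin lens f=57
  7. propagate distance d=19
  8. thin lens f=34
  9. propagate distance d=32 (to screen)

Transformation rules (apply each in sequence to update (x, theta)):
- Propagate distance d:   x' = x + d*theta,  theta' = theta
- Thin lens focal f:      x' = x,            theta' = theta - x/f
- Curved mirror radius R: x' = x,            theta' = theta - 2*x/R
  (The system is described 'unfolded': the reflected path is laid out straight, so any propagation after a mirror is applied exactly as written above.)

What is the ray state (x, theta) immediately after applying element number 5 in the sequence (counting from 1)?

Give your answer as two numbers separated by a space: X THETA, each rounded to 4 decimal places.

Answer: 5.2989 0.1630

Derivation:
Initial: x=-9.0000 theta=0.2000
After 1 (propagate distance d=40): x=-1.0000 theta=0.2000
After 2 (thin lens f=-42): x=-1.0000 theta=37/210 (≈0.1762)
After 3 (propagate distance d=8): x=43/105 (≈0.4095) theta=37/210 (≈0.1762)
After 4 (thin lens f=31): x=43/105 (≈0.4095) theta=1061/6510 (≈0.1630)
After 5 (propagate distance d=30): x=2464/465 (≈5.2989) theta=1061/6510 (≈0.1630)
Rounded to 4 decimal places: x = 5.2989, theta = 0.1630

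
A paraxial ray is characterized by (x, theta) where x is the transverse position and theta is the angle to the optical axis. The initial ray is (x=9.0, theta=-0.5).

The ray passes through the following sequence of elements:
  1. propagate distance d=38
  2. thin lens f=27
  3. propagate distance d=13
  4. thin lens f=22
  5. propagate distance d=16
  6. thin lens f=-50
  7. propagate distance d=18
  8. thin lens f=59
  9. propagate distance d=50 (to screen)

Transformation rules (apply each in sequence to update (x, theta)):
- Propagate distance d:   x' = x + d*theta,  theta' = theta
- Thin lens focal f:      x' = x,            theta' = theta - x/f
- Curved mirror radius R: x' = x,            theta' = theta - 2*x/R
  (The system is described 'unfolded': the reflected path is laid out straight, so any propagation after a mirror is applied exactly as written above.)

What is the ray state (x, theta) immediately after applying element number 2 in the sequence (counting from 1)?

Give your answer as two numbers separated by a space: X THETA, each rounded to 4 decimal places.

Answer: -10.0000 -0.1296

Derivation:
Initial: x=9.0000 theta=-0.5000
After 1 (propagate distance d=38): x=-10.0000 theta=-0.5000
After 2 (thin lens f=27): x=-10.0000 theta=-7/54 (≈-0.1296)
Rounded to 4 decimal places: x = -10.0000, theta = -0.1296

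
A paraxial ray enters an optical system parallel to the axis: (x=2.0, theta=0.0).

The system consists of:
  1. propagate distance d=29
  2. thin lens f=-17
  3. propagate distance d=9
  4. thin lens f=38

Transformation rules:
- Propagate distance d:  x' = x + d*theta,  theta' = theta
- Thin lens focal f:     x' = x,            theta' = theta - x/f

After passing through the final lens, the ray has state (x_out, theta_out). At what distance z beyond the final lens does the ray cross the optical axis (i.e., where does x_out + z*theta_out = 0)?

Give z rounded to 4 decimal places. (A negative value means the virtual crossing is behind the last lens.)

Initial: x=2.0000 theta=0.0000
After 1 (propagate distance d=29): x=2.0000 theta=0.0000
After 2 (thin lens f=-17): x=2.0000 theta=2/17 (≈0.1176)
After 3 (propagate distance d=9): x=52/17 (≈3.0588) theta=2/17 (≈0.1176)
After 4 (thin lens f=38): x=52/17 (≈3.0588) theta=12/323 (≈0.0372)
z_focus = -x_out/theta_out = -(52/17)/(12/323) = -247/3 ≈ -82.3333
Rounded to 4 decimal places: z = -82.3333

Answer: -82.3333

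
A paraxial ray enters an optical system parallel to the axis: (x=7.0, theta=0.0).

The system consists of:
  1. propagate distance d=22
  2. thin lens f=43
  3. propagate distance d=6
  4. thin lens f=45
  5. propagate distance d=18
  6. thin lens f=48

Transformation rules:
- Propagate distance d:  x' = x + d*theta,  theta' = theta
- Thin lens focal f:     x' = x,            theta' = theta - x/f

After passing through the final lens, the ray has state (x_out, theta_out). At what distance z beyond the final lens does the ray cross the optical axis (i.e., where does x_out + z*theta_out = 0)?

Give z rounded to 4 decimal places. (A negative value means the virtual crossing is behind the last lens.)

Answer: 2.1993

Derivation:
Initial: x=7.0000 theta=0.0000
After 1 (propagate distance d=22): x=7.0000 theta=0.0000
After 2 (thin lens f=43): x=7.0000 theta=-7/43 (≈-0.1628)
After 3 (propagate distance d=6): x=259/43 (≈6.0233) theta=-7/43 (≈-0.1628)
After 4 (thin lens f=45): x=259/43 (≈6.0233) theta=-574/1935 (≈-0.2966)
After 5 (propagate distance d=18): x=147/215 (≈0.6837) theta=-574/1935 (≈-0.2966)
After 6 (thin lens f=48): x=147/215 (≈0.6837) theta=-1925/6192 (≈-0.3109)
z_focus = -x_out/theta_out = -(147/215)/(-1925/6192) = 3024/1375 ≈ 2.1993
Rounded to 4 decimal places: z = 2.1993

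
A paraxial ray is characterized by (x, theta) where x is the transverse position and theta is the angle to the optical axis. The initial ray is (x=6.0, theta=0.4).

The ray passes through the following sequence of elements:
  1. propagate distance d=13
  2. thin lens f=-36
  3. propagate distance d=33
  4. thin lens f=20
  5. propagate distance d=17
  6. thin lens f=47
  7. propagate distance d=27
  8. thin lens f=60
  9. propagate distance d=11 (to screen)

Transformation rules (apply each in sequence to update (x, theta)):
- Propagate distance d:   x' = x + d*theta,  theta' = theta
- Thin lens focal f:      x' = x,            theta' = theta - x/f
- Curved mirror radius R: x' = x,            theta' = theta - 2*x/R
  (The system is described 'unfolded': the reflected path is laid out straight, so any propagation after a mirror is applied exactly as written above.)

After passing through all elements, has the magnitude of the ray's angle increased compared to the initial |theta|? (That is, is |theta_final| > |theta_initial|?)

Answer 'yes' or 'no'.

Answer: yes

Derivation:
Initial: x=6.0000 theta=0.4000
After 1 (propagate distance d=13): x=11.2000 theta=0.4000
After 2 (thin lens f=-36): x=11.2000 theta=32/45 (≈0.7111)
After 3 (propagate distance d=33): x=104/3 (≈34.6667) theta=32/45 (≈0.7111)
After 4 (thin lens f=20): x=104/3 (≈34.6667) theta=-46/45 (≈-1.0222)
After 5 (propagate distance d=17): x=778/45 (≈17.2889) theta=-46/45 (≈-1.0222)
After 6 (thin lens f=47): x=778/45 (≈17.2889) theta=-196/141 (≈-1.3901)
After 7 (propagate distance d=27): x=-42814/2115 (≈-20.2430) theta=-196/141 (≈-1.3901)
After 8 (thin lens f=60): x=-42814/2115 (≈-20.2430) theta=-66793/63450 (≈-1.0527)
After 9 (propagate distance d=11 (to screen)): x=-2019143/63450 (≈-31.8226) theta=-66793/63450 (≈-1.0527)
|theta_initial|=0.4000 |theta_final|=66793/63450 (≈1.0527) -> increased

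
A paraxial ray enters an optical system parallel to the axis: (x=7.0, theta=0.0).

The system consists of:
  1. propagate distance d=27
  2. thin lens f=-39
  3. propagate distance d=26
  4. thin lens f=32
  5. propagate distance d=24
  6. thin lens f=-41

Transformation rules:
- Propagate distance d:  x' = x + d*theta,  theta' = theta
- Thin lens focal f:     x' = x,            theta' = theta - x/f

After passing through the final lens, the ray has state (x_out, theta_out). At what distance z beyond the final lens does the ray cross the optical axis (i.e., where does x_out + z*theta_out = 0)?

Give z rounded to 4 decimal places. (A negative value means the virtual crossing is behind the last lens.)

Initial: x=7.0000 theta=0.0000
After 1 (propagate distance d=27): x=7.0000 theta=0.0000
After 2 (thin lens f=-39): x=7.0000 theta=7/39 (≈0.1795)
After 3 (propagate distance d=26): x=35/3 (≈11.6667) theta=7/39 (≈0.1795)
After 4 (thin lens f=32): x=35/3 (≈11.6667) theta=-77/416 (≈-0.1851)
After 5 (propagate distance d=24): x=1127/156 (≈7.2244) theta=-77/416 (≈-0.1851)
After 6 (thin lens f=-41): x=1127/156 (≈7.2244) theta=-35/3936 (≈-0.0089)
z_focus = -x_out/theta_out = -(1127/156)/(-35/3936) = 52808/65 ≈ 812.4308
Rounded to 4 decimal places: z = 812.4308

Answer: 812.4308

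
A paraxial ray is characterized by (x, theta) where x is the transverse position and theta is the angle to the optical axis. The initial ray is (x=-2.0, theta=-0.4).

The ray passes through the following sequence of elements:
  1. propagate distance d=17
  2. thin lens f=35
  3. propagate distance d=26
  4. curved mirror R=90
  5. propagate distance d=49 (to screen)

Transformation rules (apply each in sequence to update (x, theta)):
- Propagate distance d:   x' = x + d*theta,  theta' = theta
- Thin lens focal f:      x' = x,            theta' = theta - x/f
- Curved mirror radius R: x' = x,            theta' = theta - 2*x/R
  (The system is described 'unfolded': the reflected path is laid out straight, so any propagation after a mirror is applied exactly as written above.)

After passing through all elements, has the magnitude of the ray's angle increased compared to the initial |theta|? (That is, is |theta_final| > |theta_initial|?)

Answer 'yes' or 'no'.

Initial: x=-2.0000 theta=-0.4000
After 1 (propagate distance d=17): x=-8.8000 theta=-0.4000
After 2 (thin lens f=35): x=-8.8000 theta=-26/175 (≈-0.1486)
After 3 (propagate distance d=26): x=-2216/175 (≈-12.6629) theta=-26/175 (≈-0.1486)
After 4 (curved mirror R=90): x=-2216/175 (≈-12.6629) theta=1046/7875 (≈0.1328)
After 5 (propagate distance d=49 (to screen)): x=-48466/7875 (≈-6.1544) theta=1046/7875 (≈0.1328)
|theta_initial|=0.4000 |theta_final|=1046/7875 (≈0.1328) -> not increased

Answer: no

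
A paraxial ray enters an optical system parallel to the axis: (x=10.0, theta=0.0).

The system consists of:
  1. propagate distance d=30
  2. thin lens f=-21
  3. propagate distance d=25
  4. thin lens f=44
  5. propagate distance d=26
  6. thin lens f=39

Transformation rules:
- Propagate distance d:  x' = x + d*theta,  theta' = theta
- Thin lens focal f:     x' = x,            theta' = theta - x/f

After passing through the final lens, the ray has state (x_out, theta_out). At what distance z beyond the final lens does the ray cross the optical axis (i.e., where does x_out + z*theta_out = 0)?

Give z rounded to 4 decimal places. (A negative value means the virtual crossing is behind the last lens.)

Initial: x=10.0000 theta=0.0000
After 1 (propagate distance d=30): x=10.0000 theta=0.0000
After 2 (thin lens f=-21): x=10.0000 theta=10/21 (≈0.4762)
After 3 (propagate distance d=25): x=460/21 (≈21.9048) theta=10/21 (≈0.4762)
After 4 (thin lens f=44): x=460/21 (≈21.9048) theta=-5/231 (≈-0.0216)
After 5 (propagate distance d=26): x=4930/231 (≈21.3420) theta=-5/231 (≈-0.0216)
After 6 (thin lens f=39): x=4930/231 (≈21.3420) theta=-5125/9009 (≈-0.5689)
z_focus = -x_out/theta_out = -(4930/231)/(-5125/9009) = 38454/1025 ≈ 37.5161
Rounded to 4 decimal places: z = 37.5161

Answer: 37.5161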